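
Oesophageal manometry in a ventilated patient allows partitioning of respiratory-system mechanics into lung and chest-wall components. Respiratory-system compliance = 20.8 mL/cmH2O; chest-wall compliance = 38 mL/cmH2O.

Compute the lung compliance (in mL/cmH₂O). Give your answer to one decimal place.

1/CL = 1/Crs − 1/Ccw.
1/CL = 1/20.8 − 1/38 = 0.02176.
CL = 45.956 mL/cmH2O.

46.0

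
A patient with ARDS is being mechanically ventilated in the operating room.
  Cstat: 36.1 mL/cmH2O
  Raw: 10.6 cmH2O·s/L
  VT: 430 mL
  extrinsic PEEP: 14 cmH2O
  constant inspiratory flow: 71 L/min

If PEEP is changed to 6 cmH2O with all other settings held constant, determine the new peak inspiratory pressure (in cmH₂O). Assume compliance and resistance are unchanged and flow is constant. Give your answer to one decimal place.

30.5

Flow: 71 L/min ÷ 60 = 1.1833 L/s.
PIP = Vt/C + R·V̇ + PEEP (constant-flow equation of motion).
Only the baseline term changes: ΔPIP = ΔPEEP = 6 − 14 = -8.0 cmH2O.
Original PIP = 430/36.1 + 10.6×1.1833 + 14 = 38.454 cmH2O; new PIP = 38.454 + (-8.0) = 30.454 cmH2O.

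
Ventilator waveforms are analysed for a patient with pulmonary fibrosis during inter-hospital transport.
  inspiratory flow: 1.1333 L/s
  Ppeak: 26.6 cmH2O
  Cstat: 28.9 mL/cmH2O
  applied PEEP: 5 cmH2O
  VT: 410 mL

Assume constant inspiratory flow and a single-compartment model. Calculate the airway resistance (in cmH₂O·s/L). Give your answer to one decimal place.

Equation of motion (constant flow): PIP = Vt/C + R·V̇ + PEEP.
R·V̇ = PIP − Vt/C − PEEP = 26.6 − 410/28.9 − 5 = 26.6 − 14.187 − 5 = 7.413 cmH2O.
R = 7.413 / 1.1333 = 6.541 cmH2O·s/L.

6.5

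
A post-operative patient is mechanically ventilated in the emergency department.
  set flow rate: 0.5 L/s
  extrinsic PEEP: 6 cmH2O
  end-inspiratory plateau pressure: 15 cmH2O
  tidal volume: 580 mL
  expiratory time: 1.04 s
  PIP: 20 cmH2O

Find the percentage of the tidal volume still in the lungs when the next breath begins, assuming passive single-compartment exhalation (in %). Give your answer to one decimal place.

R = (PIP − Pplat)/V̇ = (20 − 15) / 0.5 = 5.0/0.5 = 10.0 cmH2O·s/L.
C = Vt/(Pplat − PEEP) = 580.0 / (15 − 6) = 580.0/9.0 = 64.444 mL/cmH2O.
τ = R × C = 10.0 × 0.06444 L/cmH2O = 0.6444 s.
Fraction remaining at end-expiration = e^(−Te/τ) = e^(−1.04/0.6444) = 0.1991 → 19.91%.

19.9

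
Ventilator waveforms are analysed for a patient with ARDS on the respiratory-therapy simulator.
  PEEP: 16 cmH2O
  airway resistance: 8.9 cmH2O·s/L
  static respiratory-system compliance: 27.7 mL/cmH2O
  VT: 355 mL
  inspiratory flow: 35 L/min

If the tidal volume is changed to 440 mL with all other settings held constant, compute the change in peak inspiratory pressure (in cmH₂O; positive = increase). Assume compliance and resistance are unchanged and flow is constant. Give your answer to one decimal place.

PIP = Vt/C + R·V̇ + PEEP (constant-flow equation of motion).
Only the elastic term changes: ΔPIP = ΔVt / C = (440 − 355) / 27.7 = 3.069 cmH2O.

3.1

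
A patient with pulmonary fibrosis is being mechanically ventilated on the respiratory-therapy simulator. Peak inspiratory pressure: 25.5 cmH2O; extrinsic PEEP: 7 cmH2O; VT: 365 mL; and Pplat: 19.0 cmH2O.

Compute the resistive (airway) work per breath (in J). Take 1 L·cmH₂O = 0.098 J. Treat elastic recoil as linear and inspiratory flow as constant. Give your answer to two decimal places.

0.23

With constant inspiratory flow the resistive pressure is constant at PIP − Pplat = 25.5 − 19.0 = 6.5 cmH2O, so resistive work = 6.5 × 0.365 = 2.373 L·cmH2O.
× 0.098 J/(L·cmH2O) → 0.2326 J.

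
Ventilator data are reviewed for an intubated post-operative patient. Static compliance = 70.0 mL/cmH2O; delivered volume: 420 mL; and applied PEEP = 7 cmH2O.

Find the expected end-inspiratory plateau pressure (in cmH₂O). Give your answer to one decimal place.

13.0

Pplat = PEEP + Vt / Cstat = 7 + 420 / 70.0 = 7 + 6.0 = 13.0 cmH2O.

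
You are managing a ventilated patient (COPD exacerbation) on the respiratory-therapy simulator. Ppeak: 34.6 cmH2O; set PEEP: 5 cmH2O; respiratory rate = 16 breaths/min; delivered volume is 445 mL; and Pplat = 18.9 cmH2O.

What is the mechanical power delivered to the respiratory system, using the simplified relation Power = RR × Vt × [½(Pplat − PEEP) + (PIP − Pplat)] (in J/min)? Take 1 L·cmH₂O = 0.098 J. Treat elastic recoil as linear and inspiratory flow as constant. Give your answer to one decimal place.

Per-breath work = Vt × [½(Pplat−PEEP) + (PIP−Pplat)] = 0.445 × [0.5×13.9 + 15.7] = 0.445 × 22.65 = 10.079 L·cmH2O.
Power = 16 × 10.079 = 161.26 L·cmH2O/min.
× 0.098 J/(L·cmH2O) → 15.803 J/min.

15.8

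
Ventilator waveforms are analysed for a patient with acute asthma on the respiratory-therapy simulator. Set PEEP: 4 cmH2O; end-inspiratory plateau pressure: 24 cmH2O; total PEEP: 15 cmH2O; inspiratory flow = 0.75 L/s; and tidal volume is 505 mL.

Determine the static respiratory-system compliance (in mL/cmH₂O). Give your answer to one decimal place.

End-expiratory occlusion gives total PEEP = 15 cmH2O (intrinsic PEEP = 15 − 4 = 11). Use total PEEP for the elastic gradient.
Cstat = Vt / (Pplat − PEEPtotal) = 505 / (24 − 15) = 505 / 9.0 = 56.111 mL/cmH2O.

56.1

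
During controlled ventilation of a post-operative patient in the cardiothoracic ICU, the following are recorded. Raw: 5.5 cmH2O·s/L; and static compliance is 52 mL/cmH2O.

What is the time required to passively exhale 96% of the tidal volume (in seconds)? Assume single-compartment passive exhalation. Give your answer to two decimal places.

τ = R × C = 5.5 × 52 mL/cmH2O = 5.5 × 0.052 L/cmH2O = 0.286 s.
Exhaled fraction f = 1 − e^(−t/τ) → t = −τ·ln(1 − f) = −0.286·ln(0.04) = 0.9206 s.

0.92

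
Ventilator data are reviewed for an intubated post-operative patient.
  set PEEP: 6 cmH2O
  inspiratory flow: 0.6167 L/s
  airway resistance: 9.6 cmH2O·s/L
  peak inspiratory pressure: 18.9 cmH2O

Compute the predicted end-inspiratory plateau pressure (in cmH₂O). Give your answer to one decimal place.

13.0

Pplat = PIP − Raw × flow = 18.9 − 9.6 × 0.6167 = 18.9 − 5.92 = 12.98 cmH2O.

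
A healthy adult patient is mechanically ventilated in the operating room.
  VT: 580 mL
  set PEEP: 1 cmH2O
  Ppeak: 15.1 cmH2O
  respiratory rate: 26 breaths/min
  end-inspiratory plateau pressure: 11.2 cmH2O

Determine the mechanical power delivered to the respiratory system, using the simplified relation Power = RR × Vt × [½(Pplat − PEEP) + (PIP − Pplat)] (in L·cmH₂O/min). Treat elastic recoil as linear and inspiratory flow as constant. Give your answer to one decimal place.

135.7

Per-breath work = Vt × [½(Pplat−PEEP) + (PIP−Pplat)] = 0.580 × [0.5×10.2 + 3.9] = 0.580 × 9.0 = 5.22 L·cmH2O.
Power = 26 × 5.22 = 135.72 L·cmH2O/min.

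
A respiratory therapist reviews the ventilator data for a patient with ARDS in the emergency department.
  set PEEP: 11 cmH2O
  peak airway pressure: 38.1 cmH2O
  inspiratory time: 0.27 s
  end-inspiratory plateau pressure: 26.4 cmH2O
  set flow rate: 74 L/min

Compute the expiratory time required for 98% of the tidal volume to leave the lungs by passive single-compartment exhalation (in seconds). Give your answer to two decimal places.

Flow: 74 L/min ÷ 60 = 1.2333 L/s.
Vt = flow × Ti = 1.2333 L/s × 0.27 s × 1000 mL/L = 332.99 mL.
R = (PIP − Pplat)/V̇ = (38.1 − 26.4) / 1.2333 = 11.7/1.2333 = 9.487 cmH2O·s/L.
C = Vt/(Pplat − PEEP) = 332.99 / (26.4 − 11) = 332.99/15.4 = 21.623 mL/cmH2O.
τ = R × C = 9.487 × 0.02162 L/cmH2O = 0.2051 s.
t = −τ·ln(1 − 0.98) = −0.2051·ln(0.02) = 0.8024 s.

0.80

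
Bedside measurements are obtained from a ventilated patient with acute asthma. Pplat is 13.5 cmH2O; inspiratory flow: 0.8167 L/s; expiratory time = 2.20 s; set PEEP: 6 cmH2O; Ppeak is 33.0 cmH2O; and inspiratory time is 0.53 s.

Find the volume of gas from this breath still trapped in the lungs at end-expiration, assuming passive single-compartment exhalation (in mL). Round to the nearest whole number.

88

Vt = flow × Ti = 0.8167 L/s × 0.53 s × 1000 mL/L = 432.85 mL.
R = (PIP − Pplat)/V̇ = (33.0 − 13.5) / 0.8167 = 19.5/0.8167 = 23.877 cmH2O·s/L.
C = Vt/(Pplat − PEEP) = 432.85 / (13.5 − 6) = 432.85/7.5 = 57.713 mL/cmH2O.
τ = R × C = 23.877 × 0.05771 L/cmH2O = 1.378 s.
Fraction remaining = e^(−Te/τ) = e^(−2.20/1.378) = 0.2026.
Trapped volume = 432.85 × 0.2026 = 87.695 mL.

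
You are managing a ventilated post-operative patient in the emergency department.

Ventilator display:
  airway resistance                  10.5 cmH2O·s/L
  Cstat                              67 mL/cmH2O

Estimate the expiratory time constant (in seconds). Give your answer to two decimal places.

τ = R × C = 10.5 × 67 mL/cmH2O = 10.5 × 0.067 L/cmH2O = 0.7035 s.

0.70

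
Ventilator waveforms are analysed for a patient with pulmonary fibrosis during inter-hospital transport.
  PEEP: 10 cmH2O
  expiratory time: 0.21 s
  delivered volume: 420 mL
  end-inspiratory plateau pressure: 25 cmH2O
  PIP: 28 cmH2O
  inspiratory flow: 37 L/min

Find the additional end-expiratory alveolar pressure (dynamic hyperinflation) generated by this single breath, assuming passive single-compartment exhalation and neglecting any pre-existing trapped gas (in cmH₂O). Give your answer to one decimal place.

Flow: 37 L/min ÷ 60 = 0.6167 L/s.
R = (PIP − Pplat)/V̇ = (28 − 25) / 0.6167 = 3.0/0.6167 = 4.865 cmH2O·s/L.
C = Vt/(Pplat − PEEP) = 420.0 / (25 − 10) = 420.0/15.0 = 28.0 mL/cmH2O.
τ = R × C = 4.865 × 0.028 L/cmH2O = 0.1362 s.
Fraction remaining = e^(−Te/τ) = e^(−0.21/0.1362) = 0.214; trapped volume = 420.0 × 0.214 = 89.88 mL.
Additional alveolar pressure from trapping ≈ V_trapped / C = 89.88 / 28.0 = 3.21 cmH2O.

3.2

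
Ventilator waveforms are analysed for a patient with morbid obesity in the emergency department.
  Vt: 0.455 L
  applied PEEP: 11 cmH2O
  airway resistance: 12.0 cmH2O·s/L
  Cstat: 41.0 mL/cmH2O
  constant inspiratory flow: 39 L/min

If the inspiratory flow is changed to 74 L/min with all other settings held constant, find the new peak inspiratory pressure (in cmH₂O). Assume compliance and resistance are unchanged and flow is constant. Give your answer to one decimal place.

Flow: 39 L/min ÷ 60 = 0.65 L/s.
New flow: 74 L/min ÷ 60 = 1.2333 L/s.
PIP = Vt/C + R·V̇ + PEEP (constant-flow equation of motion).
Only the resistive term changes: ΔPIP = R × ΔV̇ = 12.0 × (1.2333 − 0.65) = 12.0 × 0.5833 = 7.0 cmH2O.
Original PIP = 455/41.0 + 12.0×0.65 + 11 = 29.898 cmH2O; new PIP = 29.898 + (7.0) = 36.898 cmH2O.

36.9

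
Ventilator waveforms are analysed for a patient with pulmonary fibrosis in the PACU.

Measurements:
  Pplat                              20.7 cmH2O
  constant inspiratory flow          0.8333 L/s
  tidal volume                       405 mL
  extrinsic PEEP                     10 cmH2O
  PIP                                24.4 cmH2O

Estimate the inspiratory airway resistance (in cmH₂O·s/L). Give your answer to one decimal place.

4.4

Raw = (PIP − Pplat) / flow = (24.4 − 20.7) / 0.8333 = 3.7 / 0.8333 = 4.44 cmH2O·s/L.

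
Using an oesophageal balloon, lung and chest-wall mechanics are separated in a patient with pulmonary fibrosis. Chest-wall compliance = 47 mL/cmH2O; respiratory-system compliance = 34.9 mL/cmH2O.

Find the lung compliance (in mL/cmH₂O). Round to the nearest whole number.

136

1/CL = 1/Crs − 1/Ccw.
1/CL = 1/34.9 − 1/47 = 0.007377.
CL = 135.56 mL/cmH2O.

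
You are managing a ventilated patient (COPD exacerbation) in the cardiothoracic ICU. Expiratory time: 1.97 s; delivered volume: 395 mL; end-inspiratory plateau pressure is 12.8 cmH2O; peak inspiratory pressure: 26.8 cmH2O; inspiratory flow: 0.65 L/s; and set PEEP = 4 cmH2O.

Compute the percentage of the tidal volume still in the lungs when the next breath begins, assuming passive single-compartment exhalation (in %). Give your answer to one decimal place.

R = (PIP − Pplat)/V̇ = (26.8 − 12.8) / 0.65 = 14.0/0.65 = 21.538 cmH2O·s/L.
C = Vt/(Pplat − PEEP) = 395.0 / (12.8 − 4) = 395.0/8.8 = 44.886 mL/cmH2O.
τ = R × C = 21.538 × 0.04489 L/cmH2O = 0.9668 s.
Fraction remaining at end-expiration = e^(−Te/τ) = e^(−1.97/0.9668) = 0.1303 → 13.03%.

13.0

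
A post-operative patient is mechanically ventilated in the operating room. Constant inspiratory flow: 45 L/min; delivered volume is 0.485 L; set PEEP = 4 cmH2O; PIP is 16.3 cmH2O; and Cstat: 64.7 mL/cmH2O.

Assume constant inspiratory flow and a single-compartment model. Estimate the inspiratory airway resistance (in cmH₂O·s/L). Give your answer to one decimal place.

Flow: 45 L/min ÷ 60 = 0.75 L/s.
Equation of motion (constant flow): PIP = Vt/C + R·V̇ + PEEP.
R·V̇ = PIP − Vt/C − PEEP = 16.3 − 485/64.7 − 4 = 16.3 − 7.496 − 4 = 4.804 cmH2O.
R = 4.804 / 0.75 = 6.405 cmH2O·s/L.

6.4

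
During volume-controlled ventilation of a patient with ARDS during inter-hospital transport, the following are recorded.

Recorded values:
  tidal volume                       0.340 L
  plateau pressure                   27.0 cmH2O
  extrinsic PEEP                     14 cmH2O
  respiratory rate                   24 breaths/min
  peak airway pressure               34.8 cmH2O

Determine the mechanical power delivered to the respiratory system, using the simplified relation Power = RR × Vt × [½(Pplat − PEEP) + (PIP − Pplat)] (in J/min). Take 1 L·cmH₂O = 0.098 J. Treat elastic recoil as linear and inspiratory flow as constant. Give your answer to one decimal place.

11.4

Per-breath work = Vt × [½(Pplat−PEEP) + (PIP−Pplat)] = 0.340 × [0.5×13.0 + 7.8] = 0.340 × 14.3 = 4.862 L·cmH2O.
Power = 24 × 4.862 = 116.69 L·cmH2O/min.
× 0.098 J/(L·cmH2O) → 11.436 J/min.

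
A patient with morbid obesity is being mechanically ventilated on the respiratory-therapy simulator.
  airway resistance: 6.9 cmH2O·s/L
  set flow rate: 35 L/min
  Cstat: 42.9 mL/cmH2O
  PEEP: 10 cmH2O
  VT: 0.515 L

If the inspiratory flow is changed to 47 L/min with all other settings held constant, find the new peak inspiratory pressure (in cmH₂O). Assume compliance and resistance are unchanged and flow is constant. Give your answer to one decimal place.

27.4

Flow: 35 L/min ÷ 60 = 0.5833 L/s.
New flow: 47 L/min ÷ 60 = 0.7833 L/s.
PIP = Vt/C + R·V̇ + PEEP (constant-flow equation of motion).
Only the resistive term changes: ΔPIP = R × ΔV̇ = 6.9 × (0.7833 − 0.5833) = 6.9 × 0.2 = 1.38 cmH2O.
Original PIP = 515/42.9 + 6.9×0.5833 + 10 = 26.029 cmH2O; new PIP = 26.029 + (1.38) = 27.409 cmH2O.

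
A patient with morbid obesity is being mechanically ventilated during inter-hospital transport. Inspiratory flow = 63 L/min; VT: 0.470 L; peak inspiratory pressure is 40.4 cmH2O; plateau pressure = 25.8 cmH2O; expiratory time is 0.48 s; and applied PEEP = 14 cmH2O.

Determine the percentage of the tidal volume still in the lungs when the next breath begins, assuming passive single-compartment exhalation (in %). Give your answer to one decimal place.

Flow: 63 L/min ÷ 60 = 1.05 L/s.
R = (PIP − Pplat)/V̇ = (40.4 − 25.8) / 1.05 = 14.6/1.05 = 13.905 cmH2O·s/L.
C = Vt/(Pplat − PEEP) = 470.0 / (25.8 − 14) = 470.0/11.8 = 39.831 mL/cmH2O.
τ = R × C = 13.905 × 0.03983 L/cmH2O = 0.5538 s.
Fraction remaining at end-expiration = e^(−Te/τ) = e^(−0.48/0.5538) = 0.4203 → 42.03%.

42.0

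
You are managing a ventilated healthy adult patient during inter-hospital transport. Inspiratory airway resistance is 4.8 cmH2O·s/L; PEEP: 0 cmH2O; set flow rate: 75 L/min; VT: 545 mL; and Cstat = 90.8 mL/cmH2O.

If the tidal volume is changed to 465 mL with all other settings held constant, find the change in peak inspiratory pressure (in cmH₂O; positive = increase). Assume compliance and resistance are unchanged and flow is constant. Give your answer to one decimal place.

PIP = Vt/C + R·V̇ + PEEP (constant-flow equation of motion).
Only the elastic term changes: ΔPIP = ΔVt / C = (465 − 545) / 90.8 = -0.8811 cmH2O.

-0.9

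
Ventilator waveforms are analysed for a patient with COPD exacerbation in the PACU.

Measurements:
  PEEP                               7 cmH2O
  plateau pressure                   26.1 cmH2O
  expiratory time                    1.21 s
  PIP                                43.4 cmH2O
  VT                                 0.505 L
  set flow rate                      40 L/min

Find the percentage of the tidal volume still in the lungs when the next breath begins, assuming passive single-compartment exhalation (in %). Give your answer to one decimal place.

17.1

Flow: 40 L/min ÷ 60 = 0.6667 L/s.
R = (PIP − Pplat)/V̇ = (43.4 − 26.1) / 0.6667 = 17.3/0.6667 = 25.949 cmH2O·s/L.
C = Vt/(Pplat − PEEP) = 505.0 / (26.1 − 7) = 505.0/19.1 = 26.44 mL/cmH2O.
τ = R × C = 25.949 × 0.02644 L/cmH2O = 0.6861 s.
Fraction remaining at end-expiration = e^(−Te/τ) = e^(−1.21/0.6861) = 0.1714 → 17.14%.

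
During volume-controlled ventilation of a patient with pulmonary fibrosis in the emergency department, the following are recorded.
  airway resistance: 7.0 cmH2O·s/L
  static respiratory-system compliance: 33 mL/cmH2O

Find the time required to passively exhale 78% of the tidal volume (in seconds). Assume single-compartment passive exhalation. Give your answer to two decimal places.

0.35

τ = R × C = 7.0 × 33 mL/cmH2O = 7.0 × 0.033 L/cmH2O = 0.231 s.
Exhaled fraction f = 1 − e^(−t/τ) → t = −τ·ln(1 − f) = −0.231·ln(0.22) = 0.3498 s.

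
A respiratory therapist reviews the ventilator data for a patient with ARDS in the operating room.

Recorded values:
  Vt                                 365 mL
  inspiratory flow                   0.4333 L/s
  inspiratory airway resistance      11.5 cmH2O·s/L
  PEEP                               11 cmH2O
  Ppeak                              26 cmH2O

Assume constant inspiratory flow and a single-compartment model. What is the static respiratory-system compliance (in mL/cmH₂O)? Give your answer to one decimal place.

36.4

Equation of motion (constant flow): PIP = Vt/C + R·V̇ + PEEP.
Vt/C = PIP − R·V̇ − PEEP = 26 − 11.5×0.4333 − 11 = 26 − 4.983 − 11 = 10.017 cmH2O.
C = Vt / 10.017 = 365 / 10.017 = 36.438 mL/cmH2O.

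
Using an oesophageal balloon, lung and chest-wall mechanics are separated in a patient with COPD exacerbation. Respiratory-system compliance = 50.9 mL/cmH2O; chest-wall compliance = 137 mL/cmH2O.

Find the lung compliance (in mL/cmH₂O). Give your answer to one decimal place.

81.0

1/CL = 1/Crs − 1/Ccw.
1/CL = 1/50.9 − 1/137 = 0.01235.
CL = 80.972 mL/cmH2O.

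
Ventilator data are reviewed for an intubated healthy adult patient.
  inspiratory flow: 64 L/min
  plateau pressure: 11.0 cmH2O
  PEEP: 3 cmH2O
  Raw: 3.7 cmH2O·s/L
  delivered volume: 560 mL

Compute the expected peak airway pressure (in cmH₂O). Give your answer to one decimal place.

14.9

Flow: 64 L/min ÷ 60 = 1.0667 L/s.
PIP = Pplat + Raw × flow = 11.0 + 3.7 × 1.0667 = 11.0 + 3.947 = 14.947 cmH2O.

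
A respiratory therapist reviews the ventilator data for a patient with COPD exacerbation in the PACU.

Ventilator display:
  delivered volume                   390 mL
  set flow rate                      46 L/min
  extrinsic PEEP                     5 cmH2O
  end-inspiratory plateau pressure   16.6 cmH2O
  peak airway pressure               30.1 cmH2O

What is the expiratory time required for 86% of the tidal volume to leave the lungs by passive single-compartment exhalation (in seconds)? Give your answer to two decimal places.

1.16

Flow: 46 L/min ÷ 60 = 0.7667 L/s.
R = (PIP − Pplat)/V̇ = (30.1 − 16.6) / 0.7667 = 13.5/0.7667 = 17.608 cmH2O·s/L.
C = Vt/(Pplat − PEEP) = 390.0 / (16.6 − 5) = 390.0/11.6 = 33.621 mL/cmH2O.
τ = R × C = 17.608 × 0.03362 L/cmH2O = 0.592 s.
t = −τ·ln(1 − 0.86) = −0.592·ln(0.14) = 1.164 s.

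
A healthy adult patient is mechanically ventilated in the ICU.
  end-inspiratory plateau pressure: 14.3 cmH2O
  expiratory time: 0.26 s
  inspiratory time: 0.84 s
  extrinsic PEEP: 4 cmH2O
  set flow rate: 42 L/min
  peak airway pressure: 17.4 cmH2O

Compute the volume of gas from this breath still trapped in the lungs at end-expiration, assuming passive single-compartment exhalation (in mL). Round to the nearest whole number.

210

Flow: 42 L/min ÷ 60 = 0.7 L/s.
Vt = flow × Ti = 0.7 L/s × 0.84 s × 1000 mL/L = 588.0 mL.
R = (PIP − Pplat)/V̇ = (17.4 − 14.3) / 0.7 = 3.1/0.7 = 4.429 cmH2O·s/L.
C = Vt/(Pplat − PEEP) = 588.0 / (14.3 − 4) = 588.0/10.3 = 57.087 mL/cmH2O.
τ = R × C = 4.429 × 0.05709 L/cmH2O = 0.2529 s.
Fraction remaining = e^(−Te/τ) = e^(−0.26/0.2529) = 0.3577.
Trapped volume = 588.0 × 0.3577 = 210.33 mL.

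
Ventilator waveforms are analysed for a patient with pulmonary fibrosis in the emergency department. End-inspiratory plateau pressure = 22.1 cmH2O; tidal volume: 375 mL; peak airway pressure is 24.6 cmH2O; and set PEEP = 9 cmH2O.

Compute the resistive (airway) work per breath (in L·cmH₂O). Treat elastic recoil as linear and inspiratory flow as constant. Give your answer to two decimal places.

With constant inspiratory flow the resistive pressure is constant at PIP − Pplat = 24.6 − 22.1 = 2.5 cmH2O, so resistive work = 2.5 × 0.375 = 0.9375 L·cmH2O.

0.94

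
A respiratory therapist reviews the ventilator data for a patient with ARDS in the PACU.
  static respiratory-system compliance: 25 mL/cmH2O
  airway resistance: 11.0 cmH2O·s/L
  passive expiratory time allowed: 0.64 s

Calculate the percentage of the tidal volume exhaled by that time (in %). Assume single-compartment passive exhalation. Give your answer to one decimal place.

τ = R × C = 11.0 × 25 mL/cmH2O = 11.0 × 0.025 L/cmH2O = 0.275 s.
Passive exhalation: V(t)/V₀ = e^(−t/τ) = e^(−0.64/0.275) = 0.09756.
Fraction exhaled = 1 − 0.09756 = 0.9024 → 90.24%.

90.2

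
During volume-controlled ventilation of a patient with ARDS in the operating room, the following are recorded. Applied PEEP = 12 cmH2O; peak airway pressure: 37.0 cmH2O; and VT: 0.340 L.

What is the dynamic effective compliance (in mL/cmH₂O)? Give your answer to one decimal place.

13.6

Dynamic compliance = Vt / (PIP − PEEP) = 340 / (37.0 − 12) = 340 / 25.0 = 13.6 mL/cmH2O.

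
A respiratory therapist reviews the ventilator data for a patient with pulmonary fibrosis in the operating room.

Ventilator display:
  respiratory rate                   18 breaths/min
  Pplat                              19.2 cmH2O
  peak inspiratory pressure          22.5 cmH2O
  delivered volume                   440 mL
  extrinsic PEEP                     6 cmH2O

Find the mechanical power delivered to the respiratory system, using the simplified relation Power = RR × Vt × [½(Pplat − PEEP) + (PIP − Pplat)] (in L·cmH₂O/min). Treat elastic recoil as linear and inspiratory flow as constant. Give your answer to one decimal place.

78.4

Per-breath work = Vt × [½(Pplat−PEEP) + (PIP−Pplat)] = 0.440 × [0.5×13.2 + 3.3] = 0.440 × 9.9 = 4.356 L·cmH2O.
Power = 18 × 4.356 = 78.408 L·cmH2O/min.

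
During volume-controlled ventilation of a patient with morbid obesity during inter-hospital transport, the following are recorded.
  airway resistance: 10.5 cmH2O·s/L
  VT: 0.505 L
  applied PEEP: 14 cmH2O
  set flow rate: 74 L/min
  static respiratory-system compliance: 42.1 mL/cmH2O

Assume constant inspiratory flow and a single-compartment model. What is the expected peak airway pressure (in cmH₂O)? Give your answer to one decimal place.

38.9

Flow: 74 L/min ÷ 60 = 1.2333 L/s.
Equation of motion (constant flow): PIP = Vt/C + R·V̇ + PEEP.
PIP = 505/42.1 + 10.5×1.2333 + 14 = 11.995 + 12.95 + 14 = 38.945 cmH2O.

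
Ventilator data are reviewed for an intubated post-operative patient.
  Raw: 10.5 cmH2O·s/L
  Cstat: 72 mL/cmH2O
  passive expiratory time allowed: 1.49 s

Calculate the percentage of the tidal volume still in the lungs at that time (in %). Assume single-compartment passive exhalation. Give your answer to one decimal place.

τ = R × C = 10.5 × 72 mL/cmH2O = 10.5 × 0.072 L/cmH2O = 0.756 s.
Passive exhalation: V(t)/V₀ = e^(−t/τ) = e^(−1.49/0.756) = 0.1393.
Fraction remaining = 0.1393 → 13.93%.

13.9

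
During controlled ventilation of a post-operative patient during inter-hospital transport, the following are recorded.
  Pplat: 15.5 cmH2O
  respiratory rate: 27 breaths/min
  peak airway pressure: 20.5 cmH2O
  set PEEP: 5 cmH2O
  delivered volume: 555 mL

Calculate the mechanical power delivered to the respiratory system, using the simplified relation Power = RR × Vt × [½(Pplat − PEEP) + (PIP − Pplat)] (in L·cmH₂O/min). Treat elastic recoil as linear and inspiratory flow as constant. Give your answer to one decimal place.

Per-breath work = Vt × [½(Pplat−PEEP) + (PIP−Pplat)] = 0.555 × [0.5×10.5 + 5.0] = 0.555 × 10.25 = 5.689 L·cmH2O.
Power = 27 × 5.689 = 153.6 L·cmH2O/min.

153.6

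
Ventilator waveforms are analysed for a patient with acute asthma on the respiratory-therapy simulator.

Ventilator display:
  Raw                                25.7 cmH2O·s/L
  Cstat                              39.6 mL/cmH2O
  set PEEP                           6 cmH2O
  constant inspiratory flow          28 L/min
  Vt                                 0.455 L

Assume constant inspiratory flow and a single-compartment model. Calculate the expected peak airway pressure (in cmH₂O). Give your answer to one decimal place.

29.5

Flow: 28 L/min ÷ 60 = 0.4667 L/s.
Equation of motion (constant flow): PIP = Vt/C + R·V̇ + PEEP.
PIP = 455/39.6 + 25.7×0.4667 + 6 = 11.49 + 11.994 + 6 = 29.484 cmH2O.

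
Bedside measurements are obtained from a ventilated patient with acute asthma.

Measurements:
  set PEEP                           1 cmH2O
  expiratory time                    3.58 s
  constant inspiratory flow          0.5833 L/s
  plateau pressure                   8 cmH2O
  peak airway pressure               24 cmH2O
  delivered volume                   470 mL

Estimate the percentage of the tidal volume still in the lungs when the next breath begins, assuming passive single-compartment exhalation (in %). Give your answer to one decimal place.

14.3

R = (PIP − Pplat)/V̇ = (24 − 8) / 0.5833 = 16.0/0.5833 = 27.43 cmH2O·s/L.
C = Vt/(Pplat − PEEP) = 470.0 / (8 − 1) = 470.0/7.0 = 67.143 mL/cmH2O.
τ = R × C = 27.43 × 0.06714 L/cmH2O = 1.842 s.
Fraction remaining at end-expiration = e^(−Te/τ) = e^(−3.58/1.842) = 0.1432 → 14.32%.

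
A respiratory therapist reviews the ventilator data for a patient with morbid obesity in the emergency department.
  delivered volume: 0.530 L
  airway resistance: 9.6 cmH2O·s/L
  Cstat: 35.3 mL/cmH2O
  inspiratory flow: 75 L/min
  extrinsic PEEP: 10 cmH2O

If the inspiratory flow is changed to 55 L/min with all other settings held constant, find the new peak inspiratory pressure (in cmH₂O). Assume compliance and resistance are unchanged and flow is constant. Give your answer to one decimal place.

Flow: 75 L/min ÷ 60 = 1.25 L/s.
New flow: 55 L/min ÷ 60 = 0.9167 L/s.
PIP = Vt/C + R·V̇ + PEEP (constant-flow equation of motion).
Only the resistive term changes: ΔPIP = R × ΔV̇ = 9.6 × (0.9167 − 1.25) = 9.6 × -0.3333 = -3.2 cmH2O.
Original PIP = 530/35.3 + 9.6×1.25 + 10 = 37.014 cmH2O; new PIP = 37.014 + (-3.2) = 33.814 cmH2O.

33.8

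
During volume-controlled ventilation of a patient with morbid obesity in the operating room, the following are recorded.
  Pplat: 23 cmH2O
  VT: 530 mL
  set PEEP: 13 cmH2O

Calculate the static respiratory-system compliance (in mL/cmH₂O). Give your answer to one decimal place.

53.0

Cstat = Vt / (Pplat − PEEP) = 530 / (23 − 13) = 530 / 10.0 = 53.0 mL/cmH2O.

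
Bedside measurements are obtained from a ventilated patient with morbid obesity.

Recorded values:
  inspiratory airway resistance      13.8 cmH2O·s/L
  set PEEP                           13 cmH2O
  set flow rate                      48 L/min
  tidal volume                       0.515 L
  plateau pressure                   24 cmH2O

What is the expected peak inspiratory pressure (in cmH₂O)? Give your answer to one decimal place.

35.0

Flow: 48 L/min ÷ 60 = 0.8 L/s.
PIP = Pplat + Raw × flow = 24 + 13.8 × 0.8 = 24 + 11.04 = 35.04 cmH2O.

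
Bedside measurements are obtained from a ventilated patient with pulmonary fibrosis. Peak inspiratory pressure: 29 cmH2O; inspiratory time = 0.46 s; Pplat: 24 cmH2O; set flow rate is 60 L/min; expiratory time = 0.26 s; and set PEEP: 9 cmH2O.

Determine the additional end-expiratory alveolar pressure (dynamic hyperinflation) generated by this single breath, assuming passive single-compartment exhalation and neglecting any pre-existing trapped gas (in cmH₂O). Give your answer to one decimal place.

2.8

Flow: 60 L/min ÷ 60 = 1 L/s.
Vt = flow × Ti = 1 L/s × 0.46 s × 1000 mL/L = 460.0 mL.
R = (PIP − Pplat)/V̇ = (29 − 24) / 1 = 5.0/1 = 5.0 cmH2O·s/L.
C = Vt/(Pplat − PEEP) = 460.0 / (24 − 9) = 460.0/15.0 = 30.667 mL/cmH2O.
τ = R × C = 5.0 × 0.03067 L/cmH2O = 0.1534 s.
Fraction remaining = e^(−Te/τ) = e^(−0.26/0.1534) = 0.1836; trapped volume = 460.0 × 0.1836 = 84.456 mL.
Additional alveolar pressure from trapping ≈ V_trapped / C = 84.456 / 30.667 = 2.754 cmH2O.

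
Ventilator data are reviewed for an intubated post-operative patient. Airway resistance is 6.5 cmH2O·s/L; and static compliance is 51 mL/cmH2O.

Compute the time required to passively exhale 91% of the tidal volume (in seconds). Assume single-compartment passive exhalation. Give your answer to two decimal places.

0.80

τ = R × C = 6.5 × 51 mL/cmH2O = 6.5 × 0.051 L/cmH2O = 0.3315 s.
Exhaled fraction f = 1 − e^(−t/τ) → t = −τ·ln(1 − f) = −0.3315·ln(0.09) = 0.7982 s.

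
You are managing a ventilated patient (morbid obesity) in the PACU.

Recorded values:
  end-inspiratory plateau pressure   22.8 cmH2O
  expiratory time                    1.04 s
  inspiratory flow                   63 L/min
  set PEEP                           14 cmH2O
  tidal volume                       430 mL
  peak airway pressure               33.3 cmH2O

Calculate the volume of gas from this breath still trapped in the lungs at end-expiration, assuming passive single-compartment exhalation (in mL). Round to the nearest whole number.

Flow: 63 L/min ÷ 60 = 1.05 L/s.
R = (PIP − Pplat)/V̇ = (33.3 − 22.8) / 1.05 = 10.5/1.05 = 10.0 cmH2O·s/L.
C = Vt/(Pplat − PEEP) = 430.0 / (22.8 − 14) = 430.0/8.8 = 48.864 mL/cmH2O.
τ = R × C = 10.0 × 0.04886 L/cmH2O = 0.4886 s.
Fraction remaining = e^(−Te/τ) = e^(−1.04/0.4886) = 0.119.
Trapped volume = 430.0 × 0.119 = 51.17 mL.

51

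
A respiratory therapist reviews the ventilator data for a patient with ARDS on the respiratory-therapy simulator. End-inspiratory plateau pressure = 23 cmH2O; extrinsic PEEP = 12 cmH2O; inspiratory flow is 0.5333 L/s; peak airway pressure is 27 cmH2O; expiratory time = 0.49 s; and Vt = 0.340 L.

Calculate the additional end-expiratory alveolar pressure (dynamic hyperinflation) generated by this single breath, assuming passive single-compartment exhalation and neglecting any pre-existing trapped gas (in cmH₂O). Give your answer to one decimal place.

R = (PIP − Pplat)/V̇ = (27 − 23) / 0.5333 = 4.0/0.5333 = 7.5 cmH2O·s/L.
C = Vt/(Pplat − PEEP) = 340.0 / (23 − 12) = 340.0/11.0 = 30.909 mL/cmH2O.
τ = R × C = 7.5 × 0.03091 L/cmH2O = 0.2318 s.
Fraction remaining = e^(−Te/τ) = e^(−0.49/0.2318) = 0.1208; trapped volume = 340.0 × 0.1208 = 41.072 mL.
Additional alveolar pressure from trapping ≈ V_trapped / C = 41.072 / 30.909 = 1.329 cmH2O.

1.3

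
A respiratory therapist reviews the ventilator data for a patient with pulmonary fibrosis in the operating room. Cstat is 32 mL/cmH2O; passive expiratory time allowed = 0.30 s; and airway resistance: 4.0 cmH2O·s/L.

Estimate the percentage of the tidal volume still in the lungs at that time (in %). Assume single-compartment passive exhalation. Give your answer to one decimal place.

9.6

τ = R × C = 4.0 × 32 mL/cmH2O = 4.0 × 0.032 L/cmH2O = 0.128 s.
Passive exhalation: V(t)/V₀ = e^(−t/τ) = e^(−0.30/0.128) = 0.09597.
Fraction remaining = 0.09597 → 9.597%.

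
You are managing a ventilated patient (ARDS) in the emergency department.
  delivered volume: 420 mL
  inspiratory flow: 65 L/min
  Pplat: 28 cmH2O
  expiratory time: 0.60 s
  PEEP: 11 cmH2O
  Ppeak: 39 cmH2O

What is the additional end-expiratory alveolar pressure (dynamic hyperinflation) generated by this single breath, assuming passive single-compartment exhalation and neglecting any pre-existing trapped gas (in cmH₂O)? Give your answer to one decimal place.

Flow: 65 L/min ÷ 60 = 1.0833 L/s.
R = (PIP − Pplat)/V̇ = (39 − 28) / 1.0833 = 11.0/1.0833 = 10.154 cmH2O·s/L.
C = Vt/(Pplat − PEEP) = 420.0 / (28 − 11) = 420.0/17.0 = 24.706 mL/cmH2O.
τ = R × C = 10.154 × 0.02471 L/cmH2O = 0.2509 s.
Fraction remaining = e^(−Te/τ) = e^(−0.60/0.2509) = 0.0915; trapped volume = 420.0 × 0.0915 = 38.43 mL.
Additional alveolar pressure from trapping ≈ V_trapped / C = 38.43 / 24.706 = 1.555 cmH2O.

1.6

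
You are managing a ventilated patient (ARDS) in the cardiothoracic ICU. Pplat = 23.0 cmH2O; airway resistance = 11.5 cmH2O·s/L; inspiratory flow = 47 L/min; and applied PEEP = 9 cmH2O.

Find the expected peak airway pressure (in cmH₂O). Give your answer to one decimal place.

32.0

Flow: 47 L/min ÷ 60 = 0.7833 L/s.
PIP = Pplat + Raw × flow = 23.0 + 11.5 × 0.7833 = 23.0 + 9.008 = 32.008 cmH2O.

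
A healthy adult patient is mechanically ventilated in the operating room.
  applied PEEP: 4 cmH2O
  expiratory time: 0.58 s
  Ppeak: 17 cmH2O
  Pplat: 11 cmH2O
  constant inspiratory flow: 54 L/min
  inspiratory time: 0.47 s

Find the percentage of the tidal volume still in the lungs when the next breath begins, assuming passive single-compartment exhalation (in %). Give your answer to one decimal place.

23.7

Flow: 54 L/min ÷ 60 = 0.9 L/s.
Vt = flow × Ti = 0.9 L/s × 0.47 s × 1000 mL/L = 423.0 mL.
R = (PIP − Pplat)/V̇ = (17 − 11) / 0.9 = 6.0/0.9 = 6.667 cmH2O·s/L.
C = Vt/(Pplat − PEEP) = 423.0 / (11 − 4) = 423.0/7.0 = 60.429 mL/cmH2O.
τ = R × C = 6.667 × 0.06043 L/cmH2O = 0.4029 s.
Fraction remaining at end-expiration = e^(−Te/τ) = e^(−0.58/0.4029) = 0.237 → 23.7%.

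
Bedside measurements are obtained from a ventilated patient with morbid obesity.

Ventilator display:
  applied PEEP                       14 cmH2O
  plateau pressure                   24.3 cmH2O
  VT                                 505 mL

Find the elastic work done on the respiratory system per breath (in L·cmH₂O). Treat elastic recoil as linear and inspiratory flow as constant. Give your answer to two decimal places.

2.60

Elastic work ≈ ½ × (Pplat − PEEP) × Vt = 0.5 × (24.3 − 14) × 0.505 L = 0.5 × 10.3 × 0.505 = 2.601 L·cmH2O.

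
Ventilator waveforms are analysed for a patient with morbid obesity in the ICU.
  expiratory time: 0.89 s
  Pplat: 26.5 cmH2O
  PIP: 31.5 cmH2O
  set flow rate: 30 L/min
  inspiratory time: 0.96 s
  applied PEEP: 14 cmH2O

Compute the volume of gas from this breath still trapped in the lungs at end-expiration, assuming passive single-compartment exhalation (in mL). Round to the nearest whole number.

47

Flow: 30 L/min ÷ 60 = 0.5 L/s.
Vt = flow × Ti = 0.5 L/s × 0.96 s × 1000 mL/L = 480.0 mL.
R = (PIP − Pplat)/V̇ = (31.5 − 26.5) / 0.5 = 5.0/0.5 = 10.0 cmH2O·s/L.
C = Vt/(Pplat − PEEP) = 480.0 / (26.5 − 14) = 480.0/12.5 = 38.4 mL/cmH2O.
τ = R × C = 10.0 × 0.0384 L/cmH2O = 0.384 s.
Fraction remaining = e^(−Te/τ) = e^(−0.89/0.384) = 0.0985.
Trapped volume = 480.0 × 0.0985 = 47.28 mL.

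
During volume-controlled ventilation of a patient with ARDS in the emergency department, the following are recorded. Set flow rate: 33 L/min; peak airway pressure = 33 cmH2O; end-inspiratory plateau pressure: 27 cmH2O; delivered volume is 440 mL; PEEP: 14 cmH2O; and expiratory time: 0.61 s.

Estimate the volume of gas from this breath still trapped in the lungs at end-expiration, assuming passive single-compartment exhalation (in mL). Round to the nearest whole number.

Flow: 33 L/min ÷ 60 = 0.55 L/s.
R = (PIP − Pplat)/V̇ = (33 − 27) / 0.55 = 6.0/0.55 = 10.909 cmH2O·s/L.
C = Vt/(Pplat − PEEP) = 440.0 / (27 − 14) = 440.0/13.0 = 33.846 mL/cmH2O.
τ = R × C = 10.909 × 0.03385 L/cmH2O = 0.3693 s.
Fraction remaining = e^(−Te/τ) = e^(−0.61/0.3693) = 0.1917.
Trapped volume = 440.0 × 0.1917 = 84.348 mL.

84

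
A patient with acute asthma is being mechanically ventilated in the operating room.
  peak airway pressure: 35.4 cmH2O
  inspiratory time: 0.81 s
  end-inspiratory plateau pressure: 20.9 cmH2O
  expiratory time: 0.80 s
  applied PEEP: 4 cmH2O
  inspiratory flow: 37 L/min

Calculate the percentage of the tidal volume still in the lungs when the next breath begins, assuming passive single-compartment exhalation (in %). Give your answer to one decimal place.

Flow: 37 L/min ÷ 60 = 0.6167 L/s.
Vt = flow × Ti = 0.6167 L/s × 0.81 s × 1000 mL/L = 499.53 mL.
R = (PIP − Pplat)/V̇ = (35.4 − 20.9) / 0.6167 = 14.5/0.6167 = 23.512 cmH2O·s/L.
C = Vt/(Pplat − PEEP) = 499.53 / (20.9 − 4) = 499.53/16.9 = 29.558 mL/cmH2O.
τ = R × C = 23.512 × 0.02956 L/cmH2O = 0.695 s.
Fraction remaining at end-expiration = e^(−Te/τ) = e^(−0.80/0.695) = 0.3163 → 31.63%.

31.6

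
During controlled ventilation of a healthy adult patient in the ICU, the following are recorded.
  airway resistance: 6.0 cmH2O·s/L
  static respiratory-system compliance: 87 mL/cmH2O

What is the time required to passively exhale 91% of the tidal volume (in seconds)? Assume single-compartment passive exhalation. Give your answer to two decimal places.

1.26

τ = R × C = 6.0 × 87 mL/cmH2O = 6.0 × 0.087 L/cmH2O = 0.522 s.
Exhaled fraction f = 1 − e^(−t/τ) → t = −τ·ln(1 − f) = −0.522·ln(0.09) = 1.257 s.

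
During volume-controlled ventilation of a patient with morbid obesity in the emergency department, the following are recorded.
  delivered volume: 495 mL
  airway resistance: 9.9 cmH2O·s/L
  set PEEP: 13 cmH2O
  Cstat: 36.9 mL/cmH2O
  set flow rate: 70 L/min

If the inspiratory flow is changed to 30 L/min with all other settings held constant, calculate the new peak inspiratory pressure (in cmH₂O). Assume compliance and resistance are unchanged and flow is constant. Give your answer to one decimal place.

31.4

Flow: 70 L/min ÷ 60 = 1.1667 L/s.
New flow: 30 L/min ÷ 60 = 0.5 L/s.
PIP = Vt/C + R·V̇ + PEEP (constant-flow equation of motion).
Only the resistive term changes: ΔPIP = R × ΔV̇ = 9.9 × (0.5 − 1.1667) = 9.9 × -0.6667 = -6.6 cmH2O.
Original PIP = 495/36.9 + 9.9×1.1667 + 13 = 37.965 cmH2O; new PIP = 37.965 + (-6.6) = 31.365 cmH2O.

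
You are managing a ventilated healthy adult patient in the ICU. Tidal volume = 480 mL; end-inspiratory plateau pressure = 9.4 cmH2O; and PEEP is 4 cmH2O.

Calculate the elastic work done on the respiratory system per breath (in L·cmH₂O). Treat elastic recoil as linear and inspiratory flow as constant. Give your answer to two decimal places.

1.30

Elastic work ≈ ½ × (Pplat − PEEP) × Vt = 0.5 × (9.4 − 4) × 0.480 L = 0.5 × 5.4 × 0.480 = 1.296 L·cmH2O.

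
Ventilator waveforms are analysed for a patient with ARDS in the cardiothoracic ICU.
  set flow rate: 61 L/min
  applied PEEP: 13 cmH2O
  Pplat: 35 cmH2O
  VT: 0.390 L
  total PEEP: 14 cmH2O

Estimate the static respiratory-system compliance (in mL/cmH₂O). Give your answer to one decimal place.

End-expiratory occlusion gives total PEEP = 14 cmH2O (intrinsic PEEP = 14 − 13 = 1). Use total PEEP for the elastic gradient.
Cstat = Vt / (Pplat − PEEPtotal) = 390 / (35 − 14) = 390 / 21.0 = 18.571 mL/cmH2O.

18.6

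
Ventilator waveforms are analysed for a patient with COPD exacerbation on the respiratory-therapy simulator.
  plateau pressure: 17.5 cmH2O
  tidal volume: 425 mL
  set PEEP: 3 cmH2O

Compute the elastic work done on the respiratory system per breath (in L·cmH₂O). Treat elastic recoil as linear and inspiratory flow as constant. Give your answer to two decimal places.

3.08

Elastic work ≈ ½ × (Pplat − PEEP) × Vt = 0.5 × (17.5 − 3) × 0.425 L = 0.5 × 14.5 × 0.425 = 3.081 L·cmH2O.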